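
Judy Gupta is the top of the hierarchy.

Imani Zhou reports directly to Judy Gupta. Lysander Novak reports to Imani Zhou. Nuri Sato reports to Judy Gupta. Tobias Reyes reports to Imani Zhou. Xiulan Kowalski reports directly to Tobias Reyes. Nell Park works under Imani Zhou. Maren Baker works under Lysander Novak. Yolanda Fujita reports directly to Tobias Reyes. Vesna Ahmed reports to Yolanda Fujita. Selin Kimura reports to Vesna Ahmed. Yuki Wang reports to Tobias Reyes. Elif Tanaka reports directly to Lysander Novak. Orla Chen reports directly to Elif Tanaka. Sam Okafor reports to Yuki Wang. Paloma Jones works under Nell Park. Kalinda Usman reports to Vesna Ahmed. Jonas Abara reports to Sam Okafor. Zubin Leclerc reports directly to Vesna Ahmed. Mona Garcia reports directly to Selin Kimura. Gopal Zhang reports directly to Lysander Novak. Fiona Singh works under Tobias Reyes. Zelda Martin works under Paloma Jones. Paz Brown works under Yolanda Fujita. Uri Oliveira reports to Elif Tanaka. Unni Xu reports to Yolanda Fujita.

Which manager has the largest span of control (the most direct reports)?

Tobias Reyes

Direct-report counts: Judy Gupta has 2; Imani Zhou has 3; Nell Park has 1; Paloma Jones has 1; Tobias Reyes has 4; Yuki Wang has 1; Sam Okafor has 1; Yolanda Fujita has 3; Vesna Ahmed has 3; Selin Kimura has 1; Lysander Novak has 3; Elif Tanaka has 2. The largest is 4, held by Tobias Reyes.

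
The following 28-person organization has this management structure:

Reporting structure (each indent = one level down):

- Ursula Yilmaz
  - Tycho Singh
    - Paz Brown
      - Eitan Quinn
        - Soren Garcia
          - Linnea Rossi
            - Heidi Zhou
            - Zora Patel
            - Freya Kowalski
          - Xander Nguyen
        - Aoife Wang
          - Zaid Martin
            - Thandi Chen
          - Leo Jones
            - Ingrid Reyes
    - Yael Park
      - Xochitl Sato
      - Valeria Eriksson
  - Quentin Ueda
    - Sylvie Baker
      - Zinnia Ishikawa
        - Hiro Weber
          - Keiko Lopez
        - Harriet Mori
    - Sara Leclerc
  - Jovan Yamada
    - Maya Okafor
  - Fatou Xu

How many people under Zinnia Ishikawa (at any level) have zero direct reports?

2

The people in Zinnia Ishikawa's organization with no one reporting to them are Harriet Mori, Keiko Lopez. That is 2.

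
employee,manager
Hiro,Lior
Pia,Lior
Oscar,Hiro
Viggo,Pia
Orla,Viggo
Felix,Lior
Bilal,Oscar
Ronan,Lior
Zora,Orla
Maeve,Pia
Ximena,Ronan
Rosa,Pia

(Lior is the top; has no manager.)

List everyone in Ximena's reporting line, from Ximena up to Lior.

Ximena -> Ronan -> Lior

Ximena reports to Ronan. Ronan reports to Lior. Lior is at the top.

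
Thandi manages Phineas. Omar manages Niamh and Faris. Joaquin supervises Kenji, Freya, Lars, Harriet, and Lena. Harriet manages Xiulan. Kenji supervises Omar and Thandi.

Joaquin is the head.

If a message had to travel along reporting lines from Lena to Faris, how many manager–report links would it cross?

4

Lena is 1 level below Joaquin, and Faris is 3 levels below Joaquin (their lowest common manager). The shortest path runs up from Lena to Joaquin and back down to Faris: 1 + 3 = 4 links.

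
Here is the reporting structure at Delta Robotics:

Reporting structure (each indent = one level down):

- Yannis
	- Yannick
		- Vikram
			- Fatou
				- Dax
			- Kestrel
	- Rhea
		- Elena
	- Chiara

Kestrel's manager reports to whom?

Yannick

Kestrel reports to Vikram, and Vikram reports to Yannick. So Kestrel's skip-level manager is Yannick.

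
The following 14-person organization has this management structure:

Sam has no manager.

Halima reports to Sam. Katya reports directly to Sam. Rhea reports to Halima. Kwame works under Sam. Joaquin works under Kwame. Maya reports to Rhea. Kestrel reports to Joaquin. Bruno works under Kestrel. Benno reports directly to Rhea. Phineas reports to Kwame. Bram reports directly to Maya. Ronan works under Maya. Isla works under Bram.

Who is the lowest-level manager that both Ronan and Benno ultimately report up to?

Ronan's chain of managers is Maya, Rhea, Halima, Sam. Benno's chain of managers is Rhea, Halima, Sam. The first manager that appears in both chains is Rhea.

Rhea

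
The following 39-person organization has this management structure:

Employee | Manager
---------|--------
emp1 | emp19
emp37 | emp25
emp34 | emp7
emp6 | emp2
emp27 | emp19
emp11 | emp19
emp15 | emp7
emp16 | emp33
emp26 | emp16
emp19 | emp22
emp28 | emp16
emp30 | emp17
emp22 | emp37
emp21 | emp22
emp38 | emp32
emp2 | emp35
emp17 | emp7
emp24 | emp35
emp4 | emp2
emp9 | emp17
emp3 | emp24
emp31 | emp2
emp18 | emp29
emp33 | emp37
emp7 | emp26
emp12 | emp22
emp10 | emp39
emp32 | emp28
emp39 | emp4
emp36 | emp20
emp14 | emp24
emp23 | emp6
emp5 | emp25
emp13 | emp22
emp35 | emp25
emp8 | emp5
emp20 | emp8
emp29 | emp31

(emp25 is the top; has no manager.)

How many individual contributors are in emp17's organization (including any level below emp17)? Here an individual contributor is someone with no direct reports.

The people in emp17's organization with no one reporting to them are emp9, emp30. That is 2.

2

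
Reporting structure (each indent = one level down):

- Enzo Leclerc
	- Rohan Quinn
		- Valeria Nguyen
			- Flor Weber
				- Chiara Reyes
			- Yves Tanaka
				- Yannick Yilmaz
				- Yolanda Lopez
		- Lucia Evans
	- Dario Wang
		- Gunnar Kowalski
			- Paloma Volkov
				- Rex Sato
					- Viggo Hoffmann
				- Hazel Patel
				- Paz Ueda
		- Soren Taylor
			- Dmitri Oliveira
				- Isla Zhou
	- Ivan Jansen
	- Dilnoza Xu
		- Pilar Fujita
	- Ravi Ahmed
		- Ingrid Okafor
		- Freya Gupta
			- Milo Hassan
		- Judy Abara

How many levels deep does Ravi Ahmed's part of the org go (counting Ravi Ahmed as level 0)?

2

The longest chain under Ravi Ahmed runs Ravi Ahmed → Freya Gupta → Milo Hassan, which is 2 levels below Ravi Ahmed.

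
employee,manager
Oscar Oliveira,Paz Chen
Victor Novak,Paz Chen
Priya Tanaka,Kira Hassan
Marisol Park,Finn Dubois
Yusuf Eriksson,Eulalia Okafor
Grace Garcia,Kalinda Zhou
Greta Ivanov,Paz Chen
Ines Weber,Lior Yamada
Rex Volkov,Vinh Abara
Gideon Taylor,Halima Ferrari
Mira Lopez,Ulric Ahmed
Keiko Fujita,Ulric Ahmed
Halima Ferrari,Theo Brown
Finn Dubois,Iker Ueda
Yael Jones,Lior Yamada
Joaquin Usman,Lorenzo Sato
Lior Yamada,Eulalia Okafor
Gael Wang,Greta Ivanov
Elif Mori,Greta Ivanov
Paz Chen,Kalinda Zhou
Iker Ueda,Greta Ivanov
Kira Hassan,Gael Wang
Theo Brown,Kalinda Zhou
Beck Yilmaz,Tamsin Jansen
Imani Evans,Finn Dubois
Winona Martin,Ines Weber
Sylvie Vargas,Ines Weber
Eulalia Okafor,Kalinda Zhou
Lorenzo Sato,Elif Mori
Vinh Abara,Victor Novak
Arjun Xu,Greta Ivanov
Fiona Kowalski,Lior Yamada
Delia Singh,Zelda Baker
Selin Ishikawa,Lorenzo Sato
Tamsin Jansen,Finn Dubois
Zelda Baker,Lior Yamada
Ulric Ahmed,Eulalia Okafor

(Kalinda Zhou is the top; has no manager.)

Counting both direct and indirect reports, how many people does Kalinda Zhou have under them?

Kalinda Zhou directly manages Paz Chen, Eulalia Okafor, Theo Brown, Grace Garcia. Under Paz Chen: Oscar Oliveira, Victor Novak, Vinh Abara, Rex Volkov, Greta Ivanov, Arjun Xu, Iker Ueda, Finn Dubois, Marisol Park, Tamsin Jansen, Beck Yilmaz, Imani Evans, Elif Mori, Lorenzo Sato, Selin Ishikawa, Joaquin Usman, Gael Wang, Kira Hassan, Priya Tanaka (19). Under Eulalia Okafor: Yusuf Eriksson, Ulric Ahmed, Keiko Fujita, Mira Lopez, Lior Yamada, Zelda Baker, Delia Singh, Fiona Kowalski, Yael Jones, Ines Weber, Winona Martin, Sylvie Vargas (12). Under Theo Brown: Halima Ferrari, Gideon Taylor (2). Grace Garcia has no reports. So Kalinda Zhou's organization is 4 direct reports plus everyone under them: 20 + 13 + 3 + 1 = 37.

37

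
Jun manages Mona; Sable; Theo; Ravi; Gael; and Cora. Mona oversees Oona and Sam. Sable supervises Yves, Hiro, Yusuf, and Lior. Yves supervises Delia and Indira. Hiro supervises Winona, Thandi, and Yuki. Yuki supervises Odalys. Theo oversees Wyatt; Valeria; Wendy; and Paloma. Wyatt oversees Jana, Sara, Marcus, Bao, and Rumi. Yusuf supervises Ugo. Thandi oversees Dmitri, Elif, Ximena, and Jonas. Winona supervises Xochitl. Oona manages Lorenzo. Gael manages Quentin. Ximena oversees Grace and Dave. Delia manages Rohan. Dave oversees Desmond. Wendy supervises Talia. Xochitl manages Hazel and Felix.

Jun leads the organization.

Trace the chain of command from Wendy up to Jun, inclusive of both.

Wendy reports to Theo. Theo reports to Jun. Jun is at the top.

Wendy -> Theo -> Jun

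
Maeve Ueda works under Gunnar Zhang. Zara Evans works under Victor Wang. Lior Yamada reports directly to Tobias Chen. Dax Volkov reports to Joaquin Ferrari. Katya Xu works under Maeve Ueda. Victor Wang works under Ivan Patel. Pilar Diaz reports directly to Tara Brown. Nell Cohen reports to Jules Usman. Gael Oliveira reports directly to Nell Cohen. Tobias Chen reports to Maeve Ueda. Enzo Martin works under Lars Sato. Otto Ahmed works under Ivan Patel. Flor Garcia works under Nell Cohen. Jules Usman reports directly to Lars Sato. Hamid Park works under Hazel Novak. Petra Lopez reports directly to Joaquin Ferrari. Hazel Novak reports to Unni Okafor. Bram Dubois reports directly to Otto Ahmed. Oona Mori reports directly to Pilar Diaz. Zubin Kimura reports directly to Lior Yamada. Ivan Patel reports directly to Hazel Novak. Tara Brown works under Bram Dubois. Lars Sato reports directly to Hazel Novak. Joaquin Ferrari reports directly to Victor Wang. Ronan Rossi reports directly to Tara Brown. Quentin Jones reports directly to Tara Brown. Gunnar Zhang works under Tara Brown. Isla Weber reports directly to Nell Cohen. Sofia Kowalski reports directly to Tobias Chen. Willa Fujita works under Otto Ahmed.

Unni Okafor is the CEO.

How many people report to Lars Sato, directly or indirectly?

Lars Sato directly manages Jules Usman, Enzo Martin. Under Jules Usman: Nell Cohen, Gael Oliveira, Flor Garcia, Isla Weber (4). Enzo Martin has no reports. So Lars Sato's organization is 2 direct reports plus everyone under them: 5 + 1 = 6.

6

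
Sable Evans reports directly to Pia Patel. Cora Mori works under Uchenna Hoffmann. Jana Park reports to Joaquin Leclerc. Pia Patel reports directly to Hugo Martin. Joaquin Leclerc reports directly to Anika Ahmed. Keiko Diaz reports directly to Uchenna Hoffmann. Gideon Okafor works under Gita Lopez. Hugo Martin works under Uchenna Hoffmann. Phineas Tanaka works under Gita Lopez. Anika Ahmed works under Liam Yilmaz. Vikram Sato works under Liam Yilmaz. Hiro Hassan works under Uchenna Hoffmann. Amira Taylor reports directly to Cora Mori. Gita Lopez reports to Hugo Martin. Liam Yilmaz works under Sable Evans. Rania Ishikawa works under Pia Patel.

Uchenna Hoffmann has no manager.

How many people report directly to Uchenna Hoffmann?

4

Uchenna Hoffmann directly manages Hugo Martin, Hiro Hassan, Cora Mori, Keiko Diaz. That is 4 direct reports.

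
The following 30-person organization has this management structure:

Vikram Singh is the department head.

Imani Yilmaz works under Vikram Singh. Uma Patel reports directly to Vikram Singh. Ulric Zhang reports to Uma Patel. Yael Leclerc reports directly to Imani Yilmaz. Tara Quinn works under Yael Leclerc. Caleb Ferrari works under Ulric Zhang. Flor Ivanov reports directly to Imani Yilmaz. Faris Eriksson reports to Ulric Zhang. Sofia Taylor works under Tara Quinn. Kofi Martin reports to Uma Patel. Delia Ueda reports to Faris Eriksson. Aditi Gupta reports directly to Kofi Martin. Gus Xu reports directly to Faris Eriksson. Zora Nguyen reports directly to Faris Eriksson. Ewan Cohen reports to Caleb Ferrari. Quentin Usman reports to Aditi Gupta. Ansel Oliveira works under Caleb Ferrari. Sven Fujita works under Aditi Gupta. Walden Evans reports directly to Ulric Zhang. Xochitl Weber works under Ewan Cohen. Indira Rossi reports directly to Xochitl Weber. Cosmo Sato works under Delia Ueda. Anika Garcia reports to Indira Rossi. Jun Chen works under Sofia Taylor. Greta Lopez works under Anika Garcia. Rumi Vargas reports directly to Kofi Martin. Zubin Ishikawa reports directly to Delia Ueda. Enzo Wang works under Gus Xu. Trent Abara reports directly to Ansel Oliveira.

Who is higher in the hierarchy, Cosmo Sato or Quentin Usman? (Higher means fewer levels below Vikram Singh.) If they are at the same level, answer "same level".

Quentin Usman

Cosmo Sato is 5 levels below Vikram Singh; Quentin Usman is 4. Quentin Usman is higher.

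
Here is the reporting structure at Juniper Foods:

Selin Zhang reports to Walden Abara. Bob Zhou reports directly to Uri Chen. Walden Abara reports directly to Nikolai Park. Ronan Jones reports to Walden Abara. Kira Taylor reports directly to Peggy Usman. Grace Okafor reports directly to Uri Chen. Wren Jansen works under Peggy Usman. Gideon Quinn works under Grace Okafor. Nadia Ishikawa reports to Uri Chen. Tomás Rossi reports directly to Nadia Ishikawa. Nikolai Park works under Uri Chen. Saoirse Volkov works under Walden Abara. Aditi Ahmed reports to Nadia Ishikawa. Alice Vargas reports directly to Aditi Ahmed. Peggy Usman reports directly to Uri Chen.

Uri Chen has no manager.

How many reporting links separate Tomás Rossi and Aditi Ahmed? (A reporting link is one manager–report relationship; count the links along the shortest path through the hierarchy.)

2

Tomás Rossi is 1 level below Nadia Ishikawa, and Aditi Ahmed is 1 level below Nadia Ishikawa (their lowest common manager). The shortest path runs up from Tomás Rossi to Nadia Ishikawa and back down to Aditi Ahmed: 1 + 1 = 2 links.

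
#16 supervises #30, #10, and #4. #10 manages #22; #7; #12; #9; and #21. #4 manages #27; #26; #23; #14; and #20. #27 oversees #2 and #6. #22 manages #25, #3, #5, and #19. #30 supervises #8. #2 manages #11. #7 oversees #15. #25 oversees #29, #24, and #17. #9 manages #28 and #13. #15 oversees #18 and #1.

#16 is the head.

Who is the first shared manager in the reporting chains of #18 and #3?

#18's chain of managers is #15, #7, #10, #16. #3's chain of managers is #22, #10, #16. The first manager that appears in both chains is #10.

#10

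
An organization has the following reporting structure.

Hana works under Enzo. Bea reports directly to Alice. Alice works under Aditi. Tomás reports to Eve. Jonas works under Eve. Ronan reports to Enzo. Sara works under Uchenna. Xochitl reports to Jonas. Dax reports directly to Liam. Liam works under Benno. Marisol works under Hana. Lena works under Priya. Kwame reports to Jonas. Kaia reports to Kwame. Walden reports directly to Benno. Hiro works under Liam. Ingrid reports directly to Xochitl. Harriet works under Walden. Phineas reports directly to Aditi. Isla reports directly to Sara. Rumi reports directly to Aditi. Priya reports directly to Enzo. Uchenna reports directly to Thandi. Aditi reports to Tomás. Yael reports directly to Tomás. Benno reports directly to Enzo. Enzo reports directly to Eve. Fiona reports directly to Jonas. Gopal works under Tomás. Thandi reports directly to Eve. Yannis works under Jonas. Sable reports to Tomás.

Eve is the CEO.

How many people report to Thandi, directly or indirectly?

Thandi directly manages Uchenna. Under Uchenna: Sara, Isla (2). That's 3 in total.

3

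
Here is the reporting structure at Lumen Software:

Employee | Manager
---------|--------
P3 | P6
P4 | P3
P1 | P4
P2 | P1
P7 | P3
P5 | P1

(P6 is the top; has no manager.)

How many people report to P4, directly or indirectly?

3

P4 directly manages P1. Under P1: P5, P2 (2). That's 3 in total.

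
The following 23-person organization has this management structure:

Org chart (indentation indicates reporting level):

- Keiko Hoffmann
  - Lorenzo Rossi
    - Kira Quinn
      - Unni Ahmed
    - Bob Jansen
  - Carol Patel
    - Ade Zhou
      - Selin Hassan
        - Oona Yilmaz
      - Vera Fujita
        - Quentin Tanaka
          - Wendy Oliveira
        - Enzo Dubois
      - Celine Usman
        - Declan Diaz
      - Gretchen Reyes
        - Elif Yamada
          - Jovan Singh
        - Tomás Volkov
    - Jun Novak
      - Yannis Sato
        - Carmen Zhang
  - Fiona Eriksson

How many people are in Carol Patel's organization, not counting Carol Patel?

16

Carol Patel directly manages Ade Zhou, Jun Novak. Under Ade Zhou: Gretchen Reyes, Tomás Volkov, Elif Yamada, Jovan Singh, Celine Usman, Declan Diaz, Vera Fujita, Enzo Dubois, Quentin Tanaka, Wendy Oliveira, Selin Hassan, Oona Yilmaz (12). Under Jun Novak: Yannis Sato, Carmen Zhang (2). So Carol Patel's organization is 2 direct reports plus everyone under them: 13 + 3 = 16.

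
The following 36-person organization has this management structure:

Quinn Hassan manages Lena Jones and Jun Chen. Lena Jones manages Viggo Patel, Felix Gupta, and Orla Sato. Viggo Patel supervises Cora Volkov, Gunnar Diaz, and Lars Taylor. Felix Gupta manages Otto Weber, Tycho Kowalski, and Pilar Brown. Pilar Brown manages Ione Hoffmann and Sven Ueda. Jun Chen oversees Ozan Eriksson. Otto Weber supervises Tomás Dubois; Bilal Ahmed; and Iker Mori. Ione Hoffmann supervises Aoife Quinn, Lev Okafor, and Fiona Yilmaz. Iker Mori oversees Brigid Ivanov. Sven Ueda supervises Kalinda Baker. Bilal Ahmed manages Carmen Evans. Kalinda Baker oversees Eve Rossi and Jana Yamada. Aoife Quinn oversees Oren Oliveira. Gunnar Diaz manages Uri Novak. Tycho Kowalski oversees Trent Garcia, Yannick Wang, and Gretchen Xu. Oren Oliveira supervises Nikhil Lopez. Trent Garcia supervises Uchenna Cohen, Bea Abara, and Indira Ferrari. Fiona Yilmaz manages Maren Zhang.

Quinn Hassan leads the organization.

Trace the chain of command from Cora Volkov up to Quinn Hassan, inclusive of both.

Cora Volkov reports to Viggo Patel. Viggo Patel reports to Lena Jones. Lena Jones reports to Quinn Hassan. Quinn Hassan is at the top.

Cora Volkov -> Viggo Patel -> Lena Jones -> Quinn Hassan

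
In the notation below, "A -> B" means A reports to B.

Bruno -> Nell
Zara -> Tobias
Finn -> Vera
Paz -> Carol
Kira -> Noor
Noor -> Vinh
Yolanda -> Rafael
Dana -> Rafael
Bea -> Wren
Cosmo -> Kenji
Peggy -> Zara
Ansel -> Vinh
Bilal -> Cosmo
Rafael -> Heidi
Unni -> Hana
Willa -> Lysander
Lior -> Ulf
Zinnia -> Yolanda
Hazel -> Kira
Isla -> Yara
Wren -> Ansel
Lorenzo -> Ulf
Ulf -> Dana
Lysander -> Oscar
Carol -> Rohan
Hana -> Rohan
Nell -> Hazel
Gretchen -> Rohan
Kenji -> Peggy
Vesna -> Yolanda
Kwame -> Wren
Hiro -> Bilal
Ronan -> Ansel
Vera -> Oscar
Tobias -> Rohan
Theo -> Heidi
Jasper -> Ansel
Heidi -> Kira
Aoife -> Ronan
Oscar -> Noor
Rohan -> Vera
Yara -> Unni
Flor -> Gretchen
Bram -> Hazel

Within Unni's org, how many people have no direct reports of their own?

The only person in Unni's organization with no one reporting to them is Isla. That is 1.

1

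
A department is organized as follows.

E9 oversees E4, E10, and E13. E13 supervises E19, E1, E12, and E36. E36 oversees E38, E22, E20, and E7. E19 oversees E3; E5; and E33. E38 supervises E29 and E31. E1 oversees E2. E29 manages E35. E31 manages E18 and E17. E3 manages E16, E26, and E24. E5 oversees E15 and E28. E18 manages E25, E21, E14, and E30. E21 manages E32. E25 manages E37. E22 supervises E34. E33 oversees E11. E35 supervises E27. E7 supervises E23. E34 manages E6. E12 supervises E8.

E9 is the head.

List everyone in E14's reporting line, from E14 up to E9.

E14 -> E18 -> E31 -> E38 -> E36 -> E13 -> E9

E14 reports to E18. E18 reports to E31. E31 reports to E38. E38 reports to E36. E36 reports to E13. E13 reports to E9. E9 is at the top.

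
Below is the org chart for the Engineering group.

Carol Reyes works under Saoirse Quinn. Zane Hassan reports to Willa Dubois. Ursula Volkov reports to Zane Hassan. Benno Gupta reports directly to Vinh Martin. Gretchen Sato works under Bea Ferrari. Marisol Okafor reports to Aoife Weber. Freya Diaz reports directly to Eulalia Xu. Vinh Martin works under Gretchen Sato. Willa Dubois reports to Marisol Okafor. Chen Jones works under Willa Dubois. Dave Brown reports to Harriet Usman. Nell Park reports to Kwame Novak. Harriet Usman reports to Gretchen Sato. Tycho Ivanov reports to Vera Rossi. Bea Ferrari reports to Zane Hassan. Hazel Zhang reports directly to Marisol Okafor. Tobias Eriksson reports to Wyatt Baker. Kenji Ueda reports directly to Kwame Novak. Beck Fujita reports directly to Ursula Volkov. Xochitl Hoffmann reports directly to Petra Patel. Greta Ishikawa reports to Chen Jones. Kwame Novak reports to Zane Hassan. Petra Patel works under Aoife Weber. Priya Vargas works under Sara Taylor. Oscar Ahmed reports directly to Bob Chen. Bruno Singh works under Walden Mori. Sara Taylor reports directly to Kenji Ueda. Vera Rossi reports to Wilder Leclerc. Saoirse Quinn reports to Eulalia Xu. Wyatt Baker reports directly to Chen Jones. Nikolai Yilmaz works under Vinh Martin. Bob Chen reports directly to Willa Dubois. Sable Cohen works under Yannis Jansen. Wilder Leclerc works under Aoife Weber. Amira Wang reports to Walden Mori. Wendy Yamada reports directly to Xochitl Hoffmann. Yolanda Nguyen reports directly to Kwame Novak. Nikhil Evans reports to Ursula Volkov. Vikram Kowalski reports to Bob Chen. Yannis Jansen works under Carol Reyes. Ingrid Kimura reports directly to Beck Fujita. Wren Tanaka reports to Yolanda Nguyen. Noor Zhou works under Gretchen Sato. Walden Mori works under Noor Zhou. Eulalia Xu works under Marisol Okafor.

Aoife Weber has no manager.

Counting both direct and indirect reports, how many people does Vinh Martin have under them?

Vinh Martin directly manages Nikolai Yilmaz, Benno Gupta. Nikolai Yilmaz has no reports. Benno Gupta has no reports. So Vinh Martin's organization is 2 direct reports plus everyone under them: 1 + 1 = 2.

2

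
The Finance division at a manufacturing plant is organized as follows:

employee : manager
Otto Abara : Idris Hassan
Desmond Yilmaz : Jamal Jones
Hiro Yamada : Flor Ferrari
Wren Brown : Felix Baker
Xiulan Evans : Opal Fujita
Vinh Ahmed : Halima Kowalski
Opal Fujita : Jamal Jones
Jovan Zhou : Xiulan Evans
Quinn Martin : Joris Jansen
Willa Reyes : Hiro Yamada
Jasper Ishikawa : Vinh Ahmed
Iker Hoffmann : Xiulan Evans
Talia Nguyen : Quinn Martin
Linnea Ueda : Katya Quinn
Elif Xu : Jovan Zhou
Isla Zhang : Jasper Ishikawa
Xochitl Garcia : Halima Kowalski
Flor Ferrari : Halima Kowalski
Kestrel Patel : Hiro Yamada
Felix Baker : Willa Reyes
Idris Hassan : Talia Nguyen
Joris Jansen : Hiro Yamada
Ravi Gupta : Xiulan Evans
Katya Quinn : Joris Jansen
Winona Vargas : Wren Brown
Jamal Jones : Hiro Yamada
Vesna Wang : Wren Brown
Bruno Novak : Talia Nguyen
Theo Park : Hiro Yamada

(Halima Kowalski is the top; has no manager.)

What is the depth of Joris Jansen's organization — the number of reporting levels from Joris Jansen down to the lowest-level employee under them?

4

The longest chain under Joris Jansen runs Joris Jansen → Quinn Martin → Talia Nguyen → Idris Hassan → Otto Abara, which is 4 levels below Joris Jansen.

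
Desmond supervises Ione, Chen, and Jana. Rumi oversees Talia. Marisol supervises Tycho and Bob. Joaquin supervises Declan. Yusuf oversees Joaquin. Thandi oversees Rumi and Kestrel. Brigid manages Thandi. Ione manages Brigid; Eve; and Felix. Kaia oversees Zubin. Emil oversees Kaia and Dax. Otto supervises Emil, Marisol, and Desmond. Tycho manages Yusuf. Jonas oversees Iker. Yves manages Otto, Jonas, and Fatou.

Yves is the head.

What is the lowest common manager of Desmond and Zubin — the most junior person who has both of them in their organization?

Desmond's chain of managers is Otto, Yves. Zubin's chain of managers is Kaia, Emil, Otto, Yves. The first manager that appears in both chains is Otto.

Otto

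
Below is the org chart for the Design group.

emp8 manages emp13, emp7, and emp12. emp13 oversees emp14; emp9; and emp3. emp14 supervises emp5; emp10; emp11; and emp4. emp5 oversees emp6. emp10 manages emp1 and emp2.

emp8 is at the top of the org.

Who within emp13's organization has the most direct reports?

Direct-report counts within emp13's organization: emp13 has 3; emp14 has 4; emp10 has 2; emp5 has 1. The largest is 4, held by emp14.

emp14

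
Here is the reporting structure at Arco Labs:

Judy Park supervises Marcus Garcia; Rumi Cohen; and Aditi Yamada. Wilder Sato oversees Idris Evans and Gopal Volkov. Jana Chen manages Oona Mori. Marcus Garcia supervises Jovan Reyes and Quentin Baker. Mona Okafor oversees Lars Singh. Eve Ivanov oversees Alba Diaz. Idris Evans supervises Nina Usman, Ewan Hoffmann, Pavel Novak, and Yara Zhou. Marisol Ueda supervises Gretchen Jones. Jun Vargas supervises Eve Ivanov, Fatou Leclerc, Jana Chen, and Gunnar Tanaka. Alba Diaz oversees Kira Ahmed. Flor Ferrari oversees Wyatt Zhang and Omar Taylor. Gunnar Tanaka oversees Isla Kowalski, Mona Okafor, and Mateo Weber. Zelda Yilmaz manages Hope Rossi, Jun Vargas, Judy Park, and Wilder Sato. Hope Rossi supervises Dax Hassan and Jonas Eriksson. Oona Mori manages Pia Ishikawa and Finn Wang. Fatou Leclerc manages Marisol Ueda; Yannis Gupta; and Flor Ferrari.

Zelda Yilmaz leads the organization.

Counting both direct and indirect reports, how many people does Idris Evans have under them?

4

Idris Evans directly manages Nina Usman, Ewan Hoffmann, Pavel Novak, Yara Zhou. Nina Usman has no reports. Ewan Hoffmann has no reports. Pavel Novak has no reports. Yara Zhou has no reports. So Idris Evans's organization is 4 direct reports plus everyone under them: 1 + 1 + 1 + 1 = 4.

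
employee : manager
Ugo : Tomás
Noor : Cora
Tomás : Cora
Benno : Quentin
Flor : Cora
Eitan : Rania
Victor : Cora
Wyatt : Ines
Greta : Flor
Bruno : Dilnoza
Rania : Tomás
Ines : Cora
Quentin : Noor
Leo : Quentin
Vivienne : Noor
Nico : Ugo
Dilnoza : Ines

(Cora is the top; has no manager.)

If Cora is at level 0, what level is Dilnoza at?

Chain from Dilnoza up to Cora: Dilnoza → Ines → Cora. That is 2 steps up, so Dilnoza is 2 levels below Cora.

2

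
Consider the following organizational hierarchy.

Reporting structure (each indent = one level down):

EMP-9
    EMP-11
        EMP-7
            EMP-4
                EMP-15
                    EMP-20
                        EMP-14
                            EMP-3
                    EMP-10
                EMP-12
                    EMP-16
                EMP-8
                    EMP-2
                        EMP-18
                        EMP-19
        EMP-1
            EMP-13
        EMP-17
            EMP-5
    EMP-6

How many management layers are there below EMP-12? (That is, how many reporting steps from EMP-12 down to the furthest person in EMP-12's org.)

The longest chain under EMP-12 runs EMP-12 → EMP-16, which is 1 level below EMP-12.

1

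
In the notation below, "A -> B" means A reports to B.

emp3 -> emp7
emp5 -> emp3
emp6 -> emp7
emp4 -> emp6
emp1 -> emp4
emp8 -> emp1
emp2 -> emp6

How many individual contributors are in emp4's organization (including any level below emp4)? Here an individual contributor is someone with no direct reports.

1

The only person in emp4's organization with no one reporting to them is emp8. That is 1.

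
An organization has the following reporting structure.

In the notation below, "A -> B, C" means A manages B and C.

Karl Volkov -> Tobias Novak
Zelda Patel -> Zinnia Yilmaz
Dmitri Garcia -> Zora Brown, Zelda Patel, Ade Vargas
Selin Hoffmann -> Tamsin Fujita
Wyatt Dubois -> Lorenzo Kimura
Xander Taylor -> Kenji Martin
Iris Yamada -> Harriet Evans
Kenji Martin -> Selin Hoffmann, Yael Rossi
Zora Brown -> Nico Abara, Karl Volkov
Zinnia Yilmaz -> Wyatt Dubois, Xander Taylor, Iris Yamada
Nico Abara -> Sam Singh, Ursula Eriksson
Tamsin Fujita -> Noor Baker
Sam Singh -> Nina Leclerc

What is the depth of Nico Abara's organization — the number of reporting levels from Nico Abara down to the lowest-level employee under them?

2

The longest chain under Nico Abara runs Nico Abara → Sam Singh → Nina Leclerc, which is 2 levels below Nico Abara.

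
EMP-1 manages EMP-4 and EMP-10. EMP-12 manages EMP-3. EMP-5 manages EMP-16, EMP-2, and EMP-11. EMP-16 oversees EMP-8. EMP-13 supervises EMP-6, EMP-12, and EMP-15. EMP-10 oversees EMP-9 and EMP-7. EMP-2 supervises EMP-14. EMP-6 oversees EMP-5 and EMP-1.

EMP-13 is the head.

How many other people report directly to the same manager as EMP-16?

EMP-16 reports to EMP-5. EMP-5's other direct reports are EMP-2, EMP-11 — 2 peers.

2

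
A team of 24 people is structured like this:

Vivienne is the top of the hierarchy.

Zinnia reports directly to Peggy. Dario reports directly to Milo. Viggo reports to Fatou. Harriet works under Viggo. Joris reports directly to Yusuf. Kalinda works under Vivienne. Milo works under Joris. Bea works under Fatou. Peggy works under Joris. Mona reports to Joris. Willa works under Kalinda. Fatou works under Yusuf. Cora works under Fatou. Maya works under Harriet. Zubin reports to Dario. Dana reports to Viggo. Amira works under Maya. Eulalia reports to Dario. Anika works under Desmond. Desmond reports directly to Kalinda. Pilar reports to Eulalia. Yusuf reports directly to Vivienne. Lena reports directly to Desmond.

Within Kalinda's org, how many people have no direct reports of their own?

The people in Kalinda's organization with no one reporting to them are Willa, Anika, Lena. That is 3.

3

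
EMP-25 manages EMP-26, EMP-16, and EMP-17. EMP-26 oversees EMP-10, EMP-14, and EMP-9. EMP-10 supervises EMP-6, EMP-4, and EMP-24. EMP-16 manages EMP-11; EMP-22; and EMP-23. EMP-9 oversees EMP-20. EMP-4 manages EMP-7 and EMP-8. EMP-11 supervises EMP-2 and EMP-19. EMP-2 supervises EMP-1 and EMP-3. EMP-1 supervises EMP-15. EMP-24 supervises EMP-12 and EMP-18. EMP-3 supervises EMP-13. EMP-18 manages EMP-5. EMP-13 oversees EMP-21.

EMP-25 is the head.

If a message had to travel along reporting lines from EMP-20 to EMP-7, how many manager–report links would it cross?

5

EMP-20 is 2 levels below EMP-26, and EMP-7 is 3 levels below EMP-26 (their lowest common manager). The shortest path runs up from EMP-20 to EMP-26 and back down to EMP-7: 2 + 3 = 5 links.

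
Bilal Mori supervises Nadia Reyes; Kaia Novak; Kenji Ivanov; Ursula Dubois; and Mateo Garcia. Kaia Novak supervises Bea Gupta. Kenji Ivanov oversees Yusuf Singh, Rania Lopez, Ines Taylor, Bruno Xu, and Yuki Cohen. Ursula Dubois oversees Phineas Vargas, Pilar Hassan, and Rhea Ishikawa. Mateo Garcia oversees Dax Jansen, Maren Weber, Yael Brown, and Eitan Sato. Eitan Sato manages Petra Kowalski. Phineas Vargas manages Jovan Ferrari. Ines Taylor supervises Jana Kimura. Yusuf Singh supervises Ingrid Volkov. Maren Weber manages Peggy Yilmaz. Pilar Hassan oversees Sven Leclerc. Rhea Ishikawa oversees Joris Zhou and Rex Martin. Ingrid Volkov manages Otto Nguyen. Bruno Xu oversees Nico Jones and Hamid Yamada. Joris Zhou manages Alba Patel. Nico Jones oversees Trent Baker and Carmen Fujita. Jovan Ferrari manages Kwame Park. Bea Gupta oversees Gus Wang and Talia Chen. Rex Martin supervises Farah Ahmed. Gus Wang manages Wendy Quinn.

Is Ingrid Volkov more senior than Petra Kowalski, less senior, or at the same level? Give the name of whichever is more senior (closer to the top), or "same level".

same level

Both Ingrid Volkov and Petra Kowalski are 3 levels below Bilal Mori.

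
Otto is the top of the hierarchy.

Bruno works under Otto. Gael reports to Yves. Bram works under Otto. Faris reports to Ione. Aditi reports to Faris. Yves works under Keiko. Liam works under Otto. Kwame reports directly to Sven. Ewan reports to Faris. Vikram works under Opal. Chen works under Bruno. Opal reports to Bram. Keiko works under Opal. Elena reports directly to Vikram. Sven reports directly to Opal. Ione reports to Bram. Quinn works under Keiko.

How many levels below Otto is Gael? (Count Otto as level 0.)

Chain from Gael up to Otto: Gael → Yves → Keiko → Opal → Bram → Otto. That is 5 steps up, so Gael is 5 levels below Otto.

5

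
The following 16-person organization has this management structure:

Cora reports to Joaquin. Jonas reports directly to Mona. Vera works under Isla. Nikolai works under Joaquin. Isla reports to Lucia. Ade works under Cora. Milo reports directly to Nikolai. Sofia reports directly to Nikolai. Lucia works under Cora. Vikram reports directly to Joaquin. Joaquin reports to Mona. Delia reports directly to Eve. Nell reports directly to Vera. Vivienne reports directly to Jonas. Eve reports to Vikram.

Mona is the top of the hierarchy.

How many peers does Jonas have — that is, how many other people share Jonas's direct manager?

Jonas reports to Mona. Mona's other direct reports are Joaquin — 1 peer.

1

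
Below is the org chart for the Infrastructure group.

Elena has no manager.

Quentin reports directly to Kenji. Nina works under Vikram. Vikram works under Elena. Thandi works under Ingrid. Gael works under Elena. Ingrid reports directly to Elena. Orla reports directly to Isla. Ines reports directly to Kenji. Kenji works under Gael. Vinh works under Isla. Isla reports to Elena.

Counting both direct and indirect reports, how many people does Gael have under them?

3

Gael directly manages Kenji. Under Kenji: Quentin, Ines (2). That's 3 in total.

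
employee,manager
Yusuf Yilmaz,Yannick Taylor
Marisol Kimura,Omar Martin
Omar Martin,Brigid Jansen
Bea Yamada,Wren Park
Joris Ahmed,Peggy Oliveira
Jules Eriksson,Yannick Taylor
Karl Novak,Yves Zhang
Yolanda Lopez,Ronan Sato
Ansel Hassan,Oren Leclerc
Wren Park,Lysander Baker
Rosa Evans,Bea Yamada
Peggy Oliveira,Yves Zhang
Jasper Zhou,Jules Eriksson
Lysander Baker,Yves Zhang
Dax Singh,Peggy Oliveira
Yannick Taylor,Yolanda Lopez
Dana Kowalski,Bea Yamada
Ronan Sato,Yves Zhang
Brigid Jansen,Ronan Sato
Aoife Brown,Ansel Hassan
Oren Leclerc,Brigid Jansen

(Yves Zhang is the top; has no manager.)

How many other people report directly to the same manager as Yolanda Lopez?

Yolanda Lopez reports to Ronan Sato. Ronan Sato's other direct reports are Brigid Jansen — 1 peer.

1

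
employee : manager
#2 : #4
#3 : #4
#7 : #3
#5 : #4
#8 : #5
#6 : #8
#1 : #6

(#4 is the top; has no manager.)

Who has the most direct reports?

#4

Direct-report counts: #4 has 3; #5 has 1; #8 has 1; #6 has 1; #3 has 1. The largest is 3, held by #4.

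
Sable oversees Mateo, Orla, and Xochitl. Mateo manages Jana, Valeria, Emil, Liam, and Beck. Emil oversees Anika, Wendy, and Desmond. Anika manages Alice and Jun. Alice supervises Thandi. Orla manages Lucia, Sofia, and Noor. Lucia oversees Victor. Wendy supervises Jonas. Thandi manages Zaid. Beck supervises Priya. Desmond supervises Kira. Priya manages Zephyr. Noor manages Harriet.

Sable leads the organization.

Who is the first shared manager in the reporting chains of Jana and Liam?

Mateo

Jana's chain of managers is Mateo, Sable. Liam's chain of managers is Mateo, Sable. The first manager that appears in both chains is Mateo.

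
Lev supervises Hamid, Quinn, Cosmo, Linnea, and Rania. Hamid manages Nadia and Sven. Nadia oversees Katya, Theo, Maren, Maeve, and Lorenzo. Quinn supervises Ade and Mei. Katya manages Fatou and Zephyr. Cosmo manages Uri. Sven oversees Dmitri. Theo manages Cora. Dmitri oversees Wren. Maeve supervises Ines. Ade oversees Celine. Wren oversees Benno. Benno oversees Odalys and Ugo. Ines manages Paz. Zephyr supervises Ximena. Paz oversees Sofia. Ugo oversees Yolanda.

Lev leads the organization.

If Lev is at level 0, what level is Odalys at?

Chain from Odalys up to Lev: Odalys → Benno → Wren → Dmitri → Sven → Hamid → Lev. That is 6 steps up, so Odalys is 6 levels below Lev.

6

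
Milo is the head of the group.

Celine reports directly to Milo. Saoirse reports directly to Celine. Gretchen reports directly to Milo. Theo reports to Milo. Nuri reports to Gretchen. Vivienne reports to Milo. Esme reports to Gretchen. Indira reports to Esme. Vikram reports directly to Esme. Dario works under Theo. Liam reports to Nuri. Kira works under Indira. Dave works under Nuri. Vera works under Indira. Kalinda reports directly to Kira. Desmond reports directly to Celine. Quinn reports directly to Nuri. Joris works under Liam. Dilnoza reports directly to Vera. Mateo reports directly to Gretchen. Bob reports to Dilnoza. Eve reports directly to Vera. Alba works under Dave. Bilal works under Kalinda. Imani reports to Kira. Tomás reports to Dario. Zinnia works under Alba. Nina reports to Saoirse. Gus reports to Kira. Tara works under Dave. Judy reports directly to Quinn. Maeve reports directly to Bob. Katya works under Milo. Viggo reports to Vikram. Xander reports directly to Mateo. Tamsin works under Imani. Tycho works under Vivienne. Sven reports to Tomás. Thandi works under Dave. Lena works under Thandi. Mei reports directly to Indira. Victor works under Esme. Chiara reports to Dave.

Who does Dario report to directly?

Dario reports directly to Theo.

Theo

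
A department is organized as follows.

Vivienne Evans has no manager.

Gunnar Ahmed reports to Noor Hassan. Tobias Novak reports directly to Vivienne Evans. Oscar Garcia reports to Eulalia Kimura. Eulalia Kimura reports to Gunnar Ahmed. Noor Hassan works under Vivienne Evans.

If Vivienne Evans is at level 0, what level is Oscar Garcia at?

Chain from Oscar Garcia up to Vivienne Evans: Oscar Garcia → Eulalia Kimura → Gunnar Ahmed → Noor Hassan → Vivienne Evans. That is 4 steps up, so Oscar Garcia is 4 levels below Vivienne Evans.

4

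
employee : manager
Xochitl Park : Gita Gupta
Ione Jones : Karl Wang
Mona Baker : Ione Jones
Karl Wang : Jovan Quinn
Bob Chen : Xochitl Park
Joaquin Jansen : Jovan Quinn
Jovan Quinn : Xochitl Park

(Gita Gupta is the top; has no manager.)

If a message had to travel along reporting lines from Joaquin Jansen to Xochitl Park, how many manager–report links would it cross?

Joaquin Jansen is in Xochitl Park's organization: the chain from Joaquin Jansen up to Xochitl Park is Joaquin Jansen → Jovan Quinn → Xochitl Park, which is 2 links.

2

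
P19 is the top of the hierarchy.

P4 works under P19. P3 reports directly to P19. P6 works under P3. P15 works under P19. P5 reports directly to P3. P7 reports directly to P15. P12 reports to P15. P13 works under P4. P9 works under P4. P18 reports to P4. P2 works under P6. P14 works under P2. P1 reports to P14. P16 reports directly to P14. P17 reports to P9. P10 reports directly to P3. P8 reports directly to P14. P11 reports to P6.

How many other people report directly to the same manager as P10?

2

P10 reports to P3. P3's other direct reports are P6, P5 — 2 peers.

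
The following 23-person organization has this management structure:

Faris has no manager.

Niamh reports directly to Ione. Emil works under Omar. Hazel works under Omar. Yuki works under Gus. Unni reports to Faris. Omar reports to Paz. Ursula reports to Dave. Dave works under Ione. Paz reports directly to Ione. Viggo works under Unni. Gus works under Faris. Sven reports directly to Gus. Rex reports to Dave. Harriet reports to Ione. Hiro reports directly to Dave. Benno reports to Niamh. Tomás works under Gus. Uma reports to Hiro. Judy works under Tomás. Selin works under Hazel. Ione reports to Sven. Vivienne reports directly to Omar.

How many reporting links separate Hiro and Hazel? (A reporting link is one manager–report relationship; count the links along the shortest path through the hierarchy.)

Hiro is 2 levels below Ione, and Hazel is 3 levels below Ione (their lowest common manager). The shortest path runs up from Hiro to Ione and back down to Hazel: 2 + 3 = 5 links.

5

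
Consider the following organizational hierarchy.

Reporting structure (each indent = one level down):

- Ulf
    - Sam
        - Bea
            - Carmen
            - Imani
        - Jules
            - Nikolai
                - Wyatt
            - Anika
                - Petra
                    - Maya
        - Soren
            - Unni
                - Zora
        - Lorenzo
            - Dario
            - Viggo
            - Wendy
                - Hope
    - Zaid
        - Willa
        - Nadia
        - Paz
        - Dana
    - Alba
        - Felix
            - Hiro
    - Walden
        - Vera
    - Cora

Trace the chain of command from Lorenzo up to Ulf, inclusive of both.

Lorenzo -> Sam -> Ulf

Lorenzo reports to Sam. Sam reports to Ulf. Ulf is at the top.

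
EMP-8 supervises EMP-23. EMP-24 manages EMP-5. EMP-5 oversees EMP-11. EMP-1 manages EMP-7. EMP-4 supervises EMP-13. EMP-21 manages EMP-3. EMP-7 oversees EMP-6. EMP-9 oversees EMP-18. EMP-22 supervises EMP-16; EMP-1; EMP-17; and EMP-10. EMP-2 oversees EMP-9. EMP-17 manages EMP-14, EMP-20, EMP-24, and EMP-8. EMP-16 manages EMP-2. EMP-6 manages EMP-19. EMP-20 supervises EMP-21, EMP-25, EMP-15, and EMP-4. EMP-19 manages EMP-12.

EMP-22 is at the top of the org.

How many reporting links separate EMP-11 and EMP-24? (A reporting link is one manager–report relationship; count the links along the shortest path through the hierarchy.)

EMP-11 is in EMP-24's organization: the chain from EMP-11 up to EMP-24 is EMP-11 → EMP-5 → EMP-24, which is 2 links.

2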